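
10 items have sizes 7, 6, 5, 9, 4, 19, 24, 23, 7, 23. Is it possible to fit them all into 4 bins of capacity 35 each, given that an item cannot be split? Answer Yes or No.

A valid assignment using 4 bins:
  bin 1: 24 + 9 = 33
  bin 2: 23 + 7 + 5 = 35
  bin 3: 23 + 7 + 4 = 34
  bin 4: 19 + 6 = 25
Every load is within 35, so 4 bins suffice.

Yes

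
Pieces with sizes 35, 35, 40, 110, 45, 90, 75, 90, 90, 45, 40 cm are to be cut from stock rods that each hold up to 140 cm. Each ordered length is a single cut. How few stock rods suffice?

6

Total = 110 + 90 + 90 + 90 + 75 + 45 + 45 + 40 + 40 + 35 + 35 = 695 cm.
Lower bound: ⌈695/140⌉ = 5 stock rods.
A packing using 6 stock rods:
  stock rod 1: 110 = 110
  stock rod 2: 90 + 45 = 135
  stock rod 3: 90 + 45 = 135
  stock rod 4: 90 + 40 = 130
  stock rod 5: 75 + 40 = 115
  stock rod 6: 35 + 35 = 70
No arrangement into 5 stock rods stays within capacity, so 6 is optimal.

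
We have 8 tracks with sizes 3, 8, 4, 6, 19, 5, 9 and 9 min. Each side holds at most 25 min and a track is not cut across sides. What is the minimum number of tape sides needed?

3

Total = 19 + 9 + 9 + 8 + 6 + 5 + 4 + 3 = 63 min.
Lower bound: ⌈63/25⌉ = 3 tape sides.
A packing using 3 tape sides:
  side 1: 19 + 6 = 25
  side 2: 9 + 9 + 5 = 23
  side 3: 8 + 4 + 3 = 15
This matches the lower bound, so 3 is optimal.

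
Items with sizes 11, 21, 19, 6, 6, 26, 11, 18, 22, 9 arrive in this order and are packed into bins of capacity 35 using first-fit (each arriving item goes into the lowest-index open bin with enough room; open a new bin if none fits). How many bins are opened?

5

  11 → bin 1 (new)  [load 11/35]
  21 → bin 1  [load 32/35]
  19 → bin 2 (new)  [load 19/35]
  6 → bin 2  [load 25/35]
  6 → bin 2  [load 31/35]
  26 → bin 3 (new)  [load 26/35]
  11 → bin 4 (new)  [load 11/35]
  18 → bin 4  [load 29/35]
  22 → bin 5 (new)  [load 22/35]
  9 → bin 3  [load 35/35]
5 bins opened.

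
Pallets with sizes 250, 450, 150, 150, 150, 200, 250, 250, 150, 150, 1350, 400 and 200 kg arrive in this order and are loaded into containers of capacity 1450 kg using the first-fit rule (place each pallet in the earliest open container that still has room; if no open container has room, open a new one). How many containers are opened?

3

  250 → container 1 (new)  [load 250/1450]
  450 → container 1  [load 700/1450]
  150 → container 1  [load 850/1450]
  150 → container 1  [load 1000/1450]
  150 → container 1  [load 1150/1450]
  200 → container 1  [load 1350/1450]
  250 → container 2 (new)  [load 250/1450]
  250 → container 2  [load 500/1450]
  150 → container 2  [load 650/1450]
  150 → container 2  [load 800/1450]
  1350 → container 3 (new)  [load 1350/1450]
  400 → container 2  [load 1200/1450]
  200 → container 2  [load 1400/1450]
3 containers opened.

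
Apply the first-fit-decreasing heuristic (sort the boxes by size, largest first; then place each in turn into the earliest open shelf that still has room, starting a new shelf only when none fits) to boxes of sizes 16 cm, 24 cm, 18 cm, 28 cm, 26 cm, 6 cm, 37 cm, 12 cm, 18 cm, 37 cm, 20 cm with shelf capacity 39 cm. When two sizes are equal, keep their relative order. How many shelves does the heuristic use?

Sorted descending: 37, 37, 28, 26, 24, 20, 18, 18, 16, 12, 6.
  37 → shelf 1 (new)  [load 37/39]
  37 → shelf 2 (new)  [load 37/39]
  28 → shelf 3 (new)  [load 28/39]
  26 → shelf 4 (new)  [load 26/39]
  24 → shelf 5 (new)  [load 24/39]
  20 → shelf 6 (new)  [load 20/39]
  18 → shelf 6  [load 38/39]
  18 → shelf 7 (new)  [load 18/39]
  16 → shelf 7  [load 34/39]
  12 → shelf 4  [load 38/39]
  6 → shelf 3  [load 34/39]
7 shelves opened.

7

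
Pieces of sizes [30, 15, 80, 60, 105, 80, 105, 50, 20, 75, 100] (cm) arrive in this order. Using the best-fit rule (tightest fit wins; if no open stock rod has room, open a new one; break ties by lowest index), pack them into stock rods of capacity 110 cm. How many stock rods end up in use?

  30 → stock rod 1 (new)  [load 30/110]
  15 → stock rod 1  [load 45/110]
  80 → stock rod 2 (new)  [load 80/110]
  60 → stock rod 1  [load 105/110]
  105 → stock rod 3 (new)  [load 105/110]
  80 → stock rod 4 (new)  [load 80/110]
  105 → stock rod 5 (new)  [load 105/110]
  50 → stock rod 6 (new)  [load 50/110]
  20 → stock rod 2  [load 100/110]
  75 → stock rod 7 (new)  [load 75/110]
  100 → stock rod 8 (new)  [load 100/110]
8 stock rods opened.

8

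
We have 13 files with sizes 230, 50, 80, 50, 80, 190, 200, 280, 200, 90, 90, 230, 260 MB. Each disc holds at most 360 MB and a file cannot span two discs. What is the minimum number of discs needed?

Total = 280 + 260 + 230 + 230 + 200 + 200 + 190 + 90 + 90 + 80 + 80 + 50 + 50 = 2030 MB.
Lower bound: ⌈2030/360⌉ = 6 discs.
Also, 7 files each exceed 180 MB, and no two of those can share a disc, so at least 7 discs are needed.
A packing using 7 discs:
  disc 1: 280 + 80 = 360
  disc 2: 260 + 90 = 350
  disc 3: 230 + 90 = 320
  disc 4: 230 + 80 + 50 = 360
  disc 5: 200 + 50 = 250
  disc 6: 200 = 200
  disc 7: 190 = 190
This matches the lower bound, so 7 is optimal.

7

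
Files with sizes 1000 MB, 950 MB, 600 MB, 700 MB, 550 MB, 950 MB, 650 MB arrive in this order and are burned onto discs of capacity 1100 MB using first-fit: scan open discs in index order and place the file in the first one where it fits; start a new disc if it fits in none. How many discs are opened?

7

  1000 → disc 1 (new)  [load 1000/1100]
  950 → disc 2 (new)  [load 950/1100]
  600 → disc 3 (new)  [load 600/1100]
  700 → disc 4 (new)  [load 700/1100]
  550 → disc 5 (new)  [load 550/1100]
  950 → disc 6 (new)  [load 950/1100]
  650 → disc 7 (new)  [load 650/1100]
7 discs opened.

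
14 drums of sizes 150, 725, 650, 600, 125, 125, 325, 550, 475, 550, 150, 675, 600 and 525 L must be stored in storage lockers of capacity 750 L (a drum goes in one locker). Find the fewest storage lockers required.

10

Total = 725 + 675 + 650 + 600 + 600 + 550 + 550 + 525 + 475 + 325 + 150 + 150 + 125 + 125 = 6225 L.
Lower bound: ⌈6225/750⌉ = 9 storage lockers.
A packing using 10 storage lockers:
  locker 1: 725 = 725
  locker 2: 675 = 675
  locker 3: 650 = 650
  locker 4: 600 + 150 = 750
  locker 5: 600 + 150 = 750
  locker 6: 550 + 125 = 675
  locker 7: 550 + 125 = 675
  locker 8: 525 = 525
  locker 9: 475 = 475
  locker 10: 325 = 325
No arrangement into 9 storage lockers stays within capacity, so 10 is optimal.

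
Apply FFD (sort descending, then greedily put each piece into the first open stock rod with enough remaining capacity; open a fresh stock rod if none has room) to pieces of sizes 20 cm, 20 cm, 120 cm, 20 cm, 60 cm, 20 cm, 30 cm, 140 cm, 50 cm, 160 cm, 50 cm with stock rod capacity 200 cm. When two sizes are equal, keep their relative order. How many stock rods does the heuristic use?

4

Sorted descending: 160, 140, 120, 60, 50, 50, 30, 20, 20, 20, 20.
  160 → stock rod 1 (new)  [load 160/200]
  140 → stock rod 2 (new)  [load 140/200]
  120 → stock rod 3 (new)  [load 120/200]
  60 → stock rod 2  [load 200/200]
  50 → stock rod 3  [load 170/200]
  50 → stock rod 4 (new)  [load 50/200]
  30 → stock rod 1  [load 190/200]
  20 → stock rod 3  [load 190/200]
  20 → stock rod 4  [load 70/200]
  20 → stock rod 4  [load 90/200]
  20 → stock rod 4  [load 110/200]
4 stock rods opened.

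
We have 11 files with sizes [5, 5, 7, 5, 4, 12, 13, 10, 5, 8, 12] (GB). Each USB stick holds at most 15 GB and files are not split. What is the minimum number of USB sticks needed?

Total = 13 + 12 + 12 + 10 + 8 + 7 + 5 + 5 + 5 + 5 + 4 = 86 GB.
Lower bound: ⌈86/15⌉ = 6 USB sticks.
A packing using 7 USB sticks:
  USB stick 1: 13 = 13
  USB stick 2: 12 = 12
  USB stick 3: 12 = 12
  USB stick 4: 10 + 5 = 15
  USB stick 5: 8 + 7 = 15
  USB stick 6: 5 + 5 + 5 = 15
  USB stick 7: 4 = 4
No arrangement into 6 USB sticks stays within capacity, so 7 is optimal.

7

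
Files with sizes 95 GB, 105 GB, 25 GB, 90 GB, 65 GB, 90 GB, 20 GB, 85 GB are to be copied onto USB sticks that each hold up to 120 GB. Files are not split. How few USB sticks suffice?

6

Total = 105 + 95 + 90 + 90 + 85 + 65 + 25 + 20 = 575 GB.
Lower bound: ⌈575/120⌉ = 5 USB sticks.
Also, 6 files each exceed 60 GB, and no two of those can share a USB stick, so at least 6 USB sticks are needed.
A packing using 6 USB sticks:
  USB stick 1: 105 = 105
  USB stick 2: 95 + 25 = 120
  USB stick 3: 90 + 20 = 110
  USB stick 4: 90 = 90
  USB stick 5: 85 = 85
  USB stick 6: 65 = 65
This matches the lower bound, so 6 is optimal.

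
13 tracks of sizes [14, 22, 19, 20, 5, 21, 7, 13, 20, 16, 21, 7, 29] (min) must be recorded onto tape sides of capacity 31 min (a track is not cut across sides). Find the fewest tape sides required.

9

Total = 29 + 22 + 21 + 21 + 20 + 20 + 19 + 16 + 14 + 13 + 7 + 7 + 5 = 214 min.
Lower bound: ⌈214/31⌉ = 7 tape sides.
Also, 8 tracks each exceed 31/2 min, and no two of those can share a side, so at least 8 tape sides are needed.
A packing using 9 tape sides:
  side 1: 29 = 29
  side 2: 22 + 7 = 29
  side 3: 21 + 7 = 28
  side 4: 21 + 5 = 26
  side 5: 20 = 20
  side 6: 20 = 20
  side 7: 19 = 19
  side 8: 16 + 14 = 30
  side 9: 13 = 13
No arrangement into 8 tape sides stays within capacity, so 9 is optimal.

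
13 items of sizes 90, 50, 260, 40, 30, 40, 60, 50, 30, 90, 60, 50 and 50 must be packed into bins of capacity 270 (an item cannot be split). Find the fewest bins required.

4

Total = 260 + 90 + 90 + 60 + 60 + 50 + 50 + 50 + 50 + 40 + 40 + 30 + 30 = 900.
Lower bound: ⌈900/270⌉ = 4 bins.
A packing using 4 bins:
  bin 1: 260 = 260
  bin 2: 90 + 90 + 60 + 30 = 270
  bin 3: 60 + 50 + 50 + 50 + 50 = 260
  bin 4: 40 + 40 + 30 = 110
This matches the lower bound, so 4 is optimal.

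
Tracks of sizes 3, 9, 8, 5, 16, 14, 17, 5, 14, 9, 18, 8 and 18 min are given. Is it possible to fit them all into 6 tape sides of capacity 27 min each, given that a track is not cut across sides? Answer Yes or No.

A valid assignment using 6 tape sides:
  side 1: 18 + 9 = 27
  side 2: 18 + 9 = 27
  side 3: 17 + 8 = 25
  side 4: 16 + 8 + 3 = 27
  side 5: 14 + 5 + 5 = 24
  side 6: 14 = 14
Every load is within 27 min, so 6 tape sides suffice.

Yes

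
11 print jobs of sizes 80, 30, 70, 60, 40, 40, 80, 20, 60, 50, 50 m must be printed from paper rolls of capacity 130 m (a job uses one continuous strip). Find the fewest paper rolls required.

5

Total = 80 + 80 + 70 + 60 + 60 + 50 + 50 + 40 + 40 + 30 + 20 = 580 m.
Lower bound: ⌈580/130⌉ = 5 paper rolls.
A packing using 5 paper rolls:
  roll 1: 80 + 50 = 130
  roll 2: 80 + 50 = 130
  roll 3: 70 + 60 = 130
  roll 4: 60 + 40 + 30 = 130
  roll 5: 40 + 20 = 60
This matches the lower bound, so 5 is optimal.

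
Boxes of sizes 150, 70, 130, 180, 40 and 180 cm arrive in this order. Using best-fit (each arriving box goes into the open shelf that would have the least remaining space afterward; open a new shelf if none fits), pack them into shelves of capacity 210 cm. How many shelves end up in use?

4

  150 → shelf 1 (new)  [load 150/210]
  70 → shelf 2 (new)  [load 70/210]
  130 → shelf 2  [load 200/210]
  180 → shelf 3 (new)  [load 180/210]
  40 → shelf 1  [load 190/210]
  180 → shelf 4 (new)  [load 180/210]
4 shelves opened.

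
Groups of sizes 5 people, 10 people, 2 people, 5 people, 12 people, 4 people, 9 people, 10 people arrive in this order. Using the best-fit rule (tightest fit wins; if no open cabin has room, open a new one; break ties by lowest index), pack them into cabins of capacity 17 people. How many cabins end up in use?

  5 → cabin 1 (new)  [load 5/17]
  10 → cabin 1  [load 15/17]
  2 → cabin 1  [load 17/17]
  5 → cabin 2 (new)  [load 5/17]
  12 → cabin 2  [load 17/17]
  4 → cabin 3 (new)  [load 4/17]
  9 → cabin 3  [load 13/17]
  10 → cabin 4 (new)  [load 10/17]
4 cabins opened.

4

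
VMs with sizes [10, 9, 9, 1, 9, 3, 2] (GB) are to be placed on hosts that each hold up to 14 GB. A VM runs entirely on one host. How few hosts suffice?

4

Total = 10 + 9 + 9 + 9 + 3 + 2 + 1 = 43 GB.
Lower bound: ⌈43/14⌉ = 4 hosts.
A packing using 4 hosts:
  host 1: 10 + 3 + 1 = 14
  host 2: 9 + 2 = 11
  host 3: 9 = 9
  host 4: 9 = 9
This matches the lower bound, so 4 is optimal.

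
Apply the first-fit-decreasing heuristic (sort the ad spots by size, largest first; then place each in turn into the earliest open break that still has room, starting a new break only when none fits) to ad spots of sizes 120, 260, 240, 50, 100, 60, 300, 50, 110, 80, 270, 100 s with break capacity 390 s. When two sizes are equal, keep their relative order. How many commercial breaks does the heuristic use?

Sorted descending: 300, 270, 260, 240, 120, 110, 100, 100, 80, 60, 50, 50.
  300 → break 1 (new)  [load 300/390]
  270 → break 2 (new)  [load 270/390]
  260 → break 3 (new)  [load 260/390]
  240 → break 4 (new)  [load 240/390]
  120 → break 2  [load 390/390]
  110 → break 3  [load 370/390]
  100 → break 4  [load 340/390]
  100 → break 5 (new)  [load 100/390]
  80 → break 1  [load 380/390]
  60 → break 5  [load 160/390]
  50 → break 4  [load 390/390]
  50 → break 5  [load 210/390]
5 commercial breaks opened.

5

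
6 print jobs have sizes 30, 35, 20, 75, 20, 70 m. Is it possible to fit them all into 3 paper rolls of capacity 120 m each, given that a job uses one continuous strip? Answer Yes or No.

A valid assignment using 3 paper rolls:
  roll 1: 75 + 35 = 110
  roll 2: 70 + 30 + 20 = 120
  roll 3: 20 = 20
Every load is within 120 m, so 3 paper rolls suffice.

Yes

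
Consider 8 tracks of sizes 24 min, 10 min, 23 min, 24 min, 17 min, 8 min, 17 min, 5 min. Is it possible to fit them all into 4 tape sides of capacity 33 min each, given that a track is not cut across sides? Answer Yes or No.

Total = 128 min; ⌈128/33⌉ = 4.
5 tracks each exceed half the capacity and cannot share a side, forcing at least 5 tape sides.
At least 5 tape sides are required, but only 4 are allowed.

No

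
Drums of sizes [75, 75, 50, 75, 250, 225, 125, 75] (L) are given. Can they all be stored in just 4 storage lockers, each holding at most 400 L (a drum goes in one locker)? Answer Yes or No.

A valid assignment using 3 storage lockers:
  locker 1: 250 + 125 = 375
  locker 2: 225 + 75 + 75 = 375
  locker 3: 75 + 75 + 50 = 200
That uses only 3 ≤ 4, so 4 storage lockers are enough.

Yes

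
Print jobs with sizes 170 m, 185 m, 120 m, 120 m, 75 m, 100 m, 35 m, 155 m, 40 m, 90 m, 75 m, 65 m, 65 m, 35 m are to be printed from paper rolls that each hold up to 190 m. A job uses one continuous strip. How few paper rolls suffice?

8

Total = 185 + 170 + 155 + 120 + 120 + 100 + 90 + 75 + 75 + 65 + 65 + 40 + 35 + 35 = 1330 m.
Lower bound: ⌈1330/190⌉ = 7 paper rolls.
A packing using 8 paper rolls:
  roll 1: 185 = 185
  roll 2: 170 = 170
  roll 3: 155 + 35 = 190
  roll 4: 120 + 65 = 185
  roll 5: 120 + 65 = 185
  roll 6: 100 + 90 = 190
  roll 7: 75 + 75 + 40 = 190
  roll 8: 35 = 35
No arrangement into 7 paper rolls stays within capacity, so 8 is optimal.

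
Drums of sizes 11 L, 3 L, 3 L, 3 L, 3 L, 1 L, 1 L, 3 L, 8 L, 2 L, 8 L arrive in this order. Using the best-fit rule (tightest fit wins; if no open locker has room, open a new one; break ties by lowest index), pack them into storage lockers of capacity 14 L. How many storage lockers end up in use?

4

  11 → locker 1 (new)  [load 11/14]
  3 → locker 1  [load 14/14]
  3 → locker 2 (new)  [load 3/14]
  3 → locker 2  [load 6/14]
  3 → locker 2  [load 9/14]
  1 → locker 2  [load 10/14]
  1 → locker 2  [load 11/14]
  3 → locker 2  [load 14/14]
  8 → locker 3 (new)  [load 8/14]
  2 → locker 3  [load 10/14]
  8 → locker 4 (new)  [load 8/14]
4 storage lockers opened.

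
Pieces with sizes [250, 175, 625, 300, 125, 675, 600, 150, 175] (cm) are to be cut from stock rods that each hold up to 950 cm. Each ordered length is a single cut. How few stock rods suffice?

4

Total = 675 + 625 + 600 + 300 + 250 + 175 + 175 + 150 + 125 = 3075 cm.
Lower bound: ⌈3075/950⌉ = 4 stock rods.
A packing using 4 stock rods:
  stock rod 1: 675 + 250 = 925
  stock rod 2: 625 + 300 = 925
  stock rod 3: 600 + 175 + 175 = 950
  stock rod 4: 150 + 125 = 275
This matches the lower bound, so 4 is optimal.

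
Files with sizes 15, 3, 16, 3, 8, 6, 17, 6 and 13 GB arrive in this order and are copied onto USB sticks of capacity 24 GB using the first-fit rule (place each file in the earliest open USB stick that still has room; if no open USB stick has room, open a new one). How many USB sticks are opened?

  15 → USB stick 1 (new)  [load 15/24]
  3 → USB stick 1  [load 18/24]
  16 → USB stick 2 (new)  [load 16/24]
  3 → USB stick 1  [load 21/24]
  8 → USB stick 2  [load 24/24]
  6 → USB stick 3 (new)  [load 6/24]
  17 → USB stick 3  [load 23/24]
  6 → USB stick 4 (new)  [load 6/24]
  13 → USB stick 4  [load 19/24]
4 USB sticks opened.

4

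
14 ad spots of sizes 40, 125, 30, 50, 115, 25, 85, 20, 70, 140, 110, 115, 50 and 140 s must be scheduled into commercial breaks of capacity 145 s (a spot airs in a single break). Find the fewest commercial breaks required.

Total = 140 + 140 + 125 + 115 + 115 + 110 + 85 + 70 + 50 + 50 + 40 + 30 + 25 + 20 = 1115 s.
Lower bound: ⌈1115/145⌉ = 8 commercial breaks.
A packing using 9 commercial breaks:
  break 1: 140 = 140
  break 2: 140 = 140
  break 3: 125 + 20 = 145
  break 4: 115 + 30 = 145
  break 5: 115 + 25 = 140
  break 6: 110 = 110
  break 7: 85 + 50 = 135
  break 8: 70 + 50 = 120
  break 9: 40 = 40
No arrangement into 8 commercial breaks stays within capacity, so 9 is optimal.

9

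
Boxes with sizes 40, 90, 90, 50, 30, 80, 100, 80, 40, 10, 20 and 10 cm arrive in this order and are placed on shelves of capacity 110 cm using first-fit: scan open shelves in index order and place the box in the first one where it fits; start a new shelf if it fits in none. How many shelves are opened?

7

  40 → shelf 1 (new)  [load 40/110]
  90 → shelf 2 (new)  [load 90/110]
  90 → shelf 3 (new)  [load 90/110]
  50 → shelf 1  [load 90/110]
  30 → shelf 4 (new)  [load 30/110]
  80 → shelf 4  [load 110/110]
  100 → shelf 5 (new)  [load 100/110]
  80 → shelf 6 (new)  [load 80/110]
  40 → shelf 7 (new)  [load 40/110]
  10 → shelf 1  [load 100/110]
  20 → shelf 2  [load 110/110]
  10 → shelf 1  [load 110/110]
7 shelves opened.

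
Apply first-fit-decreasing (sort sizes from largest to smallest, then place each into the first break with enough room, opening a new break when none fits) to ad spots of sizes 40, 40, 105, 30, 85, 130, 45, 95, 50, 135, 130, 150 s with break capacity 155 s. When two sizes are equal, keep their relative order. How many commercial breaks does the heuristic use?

8

Sorted descending: 150, 135, 130, 130, 105, 95, 85, 50, 45, 40, 40, 30.
  150 → break 1 (new)  [load 150/155]
  135 → break 2 (new)  [load 135/155]
  130 → break 3 (new)  [load 130/155]
  130 → break 4 (new)  [load 130/155]
  105 → break 5 (new)  [load 105/155]
  95 → break 6 (new)  [load 95/155]
  85 → break 7 (new)  [load 85/155]
  50 → break 5  [load 155/155]
  45 → break 6  [load 140/155]
  40 → break 7  [load 125/155]
  40 → break 8 (new)  [load 40/155]
  30 → break 7  [load 155/155]
8 commercial breaks opened.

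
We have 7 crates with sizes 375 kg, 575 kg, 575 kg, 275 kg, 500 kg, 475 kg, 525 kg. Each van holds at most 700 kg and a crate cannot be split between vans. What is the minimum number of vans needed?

6

Total = 575 + 575 + 525 + 500 + 475 + 375 + 275 = 3300 kg.
Lower bound: ⌈3300/700⌉ = 5 vans.
Also, 6 crates each exceed 350 kg, and no two of those can share a van, so at least 6 vans are needed.
A packing using 6 vans:
  van 1: 575 = 575
  van 2: 575 = 575
  van 3: 525 = 525
  van 4: 500 = 500
  van 5: 475 = 475
  van 6: 375 + 275 = 650
This matches the lower bound, so 6 is optimal.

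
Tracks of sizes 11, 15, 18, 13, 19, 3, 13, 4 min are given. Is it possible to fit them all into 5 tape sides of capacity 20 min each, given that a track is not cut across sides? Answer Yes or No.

No

Total = 96 min; ⌈96/20⌉ = 5.
6 tracks each exceed half the capacity and cannot share a side, forcing at least 6 tape sides.
At least 6 tape sides are required, but only 5 are allowed.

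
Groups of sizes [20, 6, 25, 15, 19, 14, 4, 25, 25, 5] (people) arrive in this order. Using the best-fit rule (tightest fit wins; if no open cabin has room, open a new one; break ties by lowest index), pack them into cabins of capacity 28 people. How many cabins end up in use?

  20 → cabin 1 (new)  [load 20/28]
  6 → cabin 1  [load 26/28]
  25 → cabin 2 (new)  [load 25/28]
  15 → cabin 3 (new)  [load 15/28]
  19 → cabin 4 (new)  [load 19/28]
  14 → cabin 5 (new)  [load 14/28]
  4 → cabin 4  [load 23/28]
  25 → cabin 6 (new)  [load 25/28]
  25 → cabin 7 (new)  [load 25/28]
  5 → cabin 4  [load 28/28]
7 cabins opened.

7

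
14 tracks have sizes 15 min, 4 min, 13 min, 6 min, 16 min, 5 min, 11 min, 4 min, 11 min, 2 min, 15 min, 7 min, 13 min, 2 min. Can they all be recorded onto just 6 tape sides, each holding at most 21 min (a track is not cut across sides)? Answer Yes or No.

Total = 124 min; ⌈124/21⌉ = 6.
7 tracks each exceed half the capacity and cannot share a side, forcing at least 7 tape sides.
At least 7 tape sides are required, but only 6 are allowed.

No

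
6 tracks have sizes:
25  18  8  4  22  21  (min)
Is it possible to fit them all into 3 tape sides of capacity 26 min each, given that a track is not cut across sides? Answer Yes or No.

Total = 98 min; ⌈98/26⌉ = 4.
At least 4 tape sides are required, but only 3 are allowed.

No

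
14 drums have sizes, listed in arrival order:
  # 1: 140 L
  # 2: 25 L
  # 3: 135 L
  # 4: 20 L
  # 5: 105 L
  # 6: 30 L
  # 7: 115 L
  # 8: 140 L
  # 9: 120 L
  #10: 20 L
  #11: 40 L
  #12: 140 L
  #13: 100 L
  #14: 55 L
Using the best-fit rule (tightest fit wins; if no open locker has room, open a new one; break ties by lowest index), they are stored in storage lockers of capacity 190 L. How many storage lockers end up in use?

  140 → locker 1 (new)  [load 140/190]
  25 → locker 1  [load 165/190]
  135 → locker 2 (new)  [load 135/190]
  20 → locker 1  [load 185/190]
  105 → locker 3 (new)  [load 105/190]
  30 → locker 2  [load 165/190]
  115 → locker 4 (new)  [load 115/190]
  140 → locker 5 (new)  [load 140/190]
  120 → locker 6 (new)  [load 120/190]
  20 → locker 2  [load 185/190]
  40 → locker 5  [load 180/190]
  140 → locker 7 (new)  [load 140/190]
  100 → locker 8 (new)  [load 100/190]
  55 → locker 6  [load 175/190]
8 storage lockers opened.

8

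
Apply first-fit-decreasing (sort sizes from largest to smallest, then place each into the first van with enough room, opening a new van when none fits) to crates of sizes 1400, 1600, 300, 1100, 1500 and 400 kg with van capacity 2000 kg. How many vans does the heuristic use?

Sorted descending: 1600, 1500, 1400, 1100, 400, 300.
  1600 → van 1 (new)  [load 1600/2000]
  1500 → van 2 (new)  [load 1500/2000]
  1400 → van 3 (new)  [load 1400/2000]
  1100 → van 4 (new)  [load 1100/2000]
  400 → van 1  [load 2000/2000]
  300 → van 2  [load 1800/2000]
4 vans opened.

4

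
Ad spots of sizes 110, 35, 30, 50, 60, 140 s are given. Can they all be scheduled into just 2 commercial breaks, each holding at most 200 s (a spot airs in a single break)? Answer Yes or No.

Total = 425 s; ⌈425/200⌉ = 3.
At least 3 commercial breaks are required, but only 2 are allowed.

No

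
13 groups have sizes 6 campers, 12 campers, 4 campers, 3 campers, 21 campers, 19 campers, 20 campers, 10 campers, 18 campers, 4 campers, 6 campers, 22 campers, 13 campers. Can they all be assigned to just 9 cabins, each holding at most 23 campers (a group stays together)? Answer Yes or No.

A valid assignment using 8 cabins:
  cabin 1: 22 = 22
  cabin 2: 21 = 21
  cabin 3: 20 + 3 = 23
  cabin 4: 19 + 4 = 23
  cabin 5: 18 + 4 = 22
  cabin 6: 13 + 10 = 23
  cabin 7: 12 + 6 = 18
  cabin 8: 6 = 6
That uses only 8 ≤ 9, so 9 cabins are enough.

Yes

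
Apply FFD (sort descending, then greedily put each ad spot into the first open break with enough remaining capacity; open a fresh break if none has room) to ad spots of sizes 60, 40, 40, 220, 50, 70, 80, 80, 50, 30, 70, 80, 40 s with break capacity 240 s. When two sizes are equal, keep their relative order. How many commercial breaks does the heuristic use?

Sorted descending: 220, 80, 80, 80, 70, 70, 60, 50, 50, 40, 40, 40, 30.
  220 → break 1 (new)  [load 220/240]
  80 → break 2 (new)  [load 80/240]
  80 → break 2  [load 160/240]
  80 → break 2  [load 240/240]
  70 → break 3 (new)  [load 70/240]
  70 → break 3  [load 140/240]
  60 → break 3  [load 200/240]
  50 → break 4 (new)  [load 50/240]
  50 → break 4  [load 100/240]
  40 → break 3  [load 240/240]
  40 → break 4  [load 140/240]
  40 → break 4  [load 180/240]
  30 → break 4  [load 210/240]
4 commercial breaks opened.

4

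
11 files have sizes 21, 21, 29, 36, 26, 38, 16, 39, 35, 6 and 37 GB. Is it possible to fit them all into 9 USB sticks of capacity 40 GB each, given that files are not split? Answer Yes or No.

Yes

A valid assignment using 9 USB sticks:
  USB stick 1: 39 = 39
  USB stick 2: 38 = 38
  USB stick 3: 37 = 37
  USB stick 4: 36 = 36
  USB stick 5: 35 = 35
  USB stick 6: 29 + 6 = 35
  USB stick 7: 26 = 26
  USB stick 8: 21 + 16 = 37
  USB stick 9: 21 = 21
Every load is within 40 GB, so 9 USB sticks suffice.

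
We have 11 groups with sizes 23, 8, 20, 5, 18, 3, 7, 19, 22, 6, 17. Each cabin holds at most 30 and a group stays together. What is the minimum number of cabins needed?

6

Total = 23 + 22 + 20 + 19 + 18 + 17 + 8 + 7 + 6 + 5 + 3 = 148.
Lower bound: ⌈148/30⌉ = 5 cabins.
Also, 6 groups each exceed 15, and no two of those can share a cabin, so at least 6 cabins are needed.
A packing using 6 cabins:
  cabin 1: 23 + 7 = 30
  cabin 2: 22 + 8 = 30
  cabin 3: 20 + 6 + 3 = 29
  cabin 4: 19 + 5 = 24
  cabin 5: 18 = 18
  cabin 6: 17 = 17
This matches the lower bound, so 6 is optimal.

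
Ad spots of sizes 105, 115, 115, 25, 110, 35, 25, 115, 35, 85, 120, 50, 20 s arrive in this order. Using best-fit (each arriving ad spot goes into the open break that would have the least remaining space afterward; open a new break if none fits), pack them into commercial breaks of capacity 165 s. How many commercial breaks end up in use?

7

  105 → break 1 (new)  [load 105/165]
  115 → break 2 (new)  [load 115/165]
  115 → break 3 (new)  [load 115/165]
  25 → break 2  [load 140/165]
  110 → break 4 (new)  [load 110/165]
  35 → break 3  [load 150/165]
  25 → break 2  [load 165/165]
  115 → break 5 (new)  [load 115/165]
  35 → break 5  [load 150/165]
  85 → break 6 (new)  [load 85/165]
  120 → break 7 (new)  [load 120/165]
  50 → break 4  [load 160/165]
  20 → break 7  [load 140/165]
7 commercial breaks opened.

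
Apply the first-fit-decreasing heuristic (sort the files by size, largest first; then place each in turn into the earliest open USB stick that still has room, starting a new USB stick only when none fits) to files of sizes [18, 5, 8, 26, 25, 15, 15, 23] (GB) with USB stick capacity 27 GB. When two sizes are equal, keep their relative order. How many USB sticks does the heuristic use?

Sorted descending: 26, 25, 23, 18, 15, 15, 8, 5.
  26 → USB stick 1 (new)  [load 26/27]
  25 → USB stick 2 (new)  [load 25/27]
  23 → USB stick 3 (new)  [load 23/27]
  18 → USB stick 4 (new)  [load 18/27]
  15 → USB stick 5 (new)  [load 15/27]
  15 → USB stick 6 (new)  [load 15/27]
  8 → USB stick 4  [load 26/27]
  5 → USB stick 5  [load 20/27]
6 USB sticks opened.

6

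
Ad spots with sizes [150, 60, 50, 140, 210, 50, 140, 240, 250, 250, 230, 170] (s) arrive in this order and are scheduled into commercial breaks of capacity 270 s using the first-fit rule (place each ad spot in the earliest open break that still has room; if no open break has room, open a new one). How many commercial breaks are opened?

  150 → break 1 (new)  [load 150/270]
  60 → break 1  [load 210/270]
  50 → break 1  [load 260/270]
  140 → break 2 (new)  [load 140/270]
  210 → break 3 (new)  [load 210/270]
  50 → break 2  [load 190/270]
  140 → break 4 (new)  [load 140/270]
  240 → break 5 (new)  [load 240/270]
  250 → break 6 (new)  [load 250/270]
  250 → break 7 (new)  [load 250/270]
  230 → break 8 (new)  [load 230/270]
  170 → break 9 (new)  [load 170/270]
9 commercial breaks opened.

9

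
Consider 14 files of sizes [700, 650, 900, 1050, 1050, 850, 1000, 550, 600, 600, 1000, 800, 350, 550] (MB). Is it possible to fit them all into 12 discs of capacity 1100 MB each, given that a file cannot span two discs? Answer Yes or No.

A valid assignment using 12 discs:
  disc 1: 1050 = 1050
  disc 2: 1050 = 1050
  disc 3: 1000 = 1000
  disc 4: 1000 = 1000
  disc 5: 900 = 900
  disc 6: 850 = 850
  disc 7: 800 = 800
  disc 8: 700 + 350 = 1050
  disc 9: 650 = 650
  disc 10: 600 = 600
  disc 11: 600 = 600
  disc 12: 550 + 550 = 1100
Every load is within 1100 MB, so 12 discs suffice.

Yes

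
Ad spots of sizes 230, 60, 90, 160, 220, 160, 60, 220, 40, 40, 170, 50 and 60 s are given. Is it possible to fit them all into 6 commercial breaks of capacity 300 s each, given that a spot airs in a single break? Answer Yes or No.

A valid assignment using 6 commercial breaks:
  break 1: 230 + 60 = 290
  break 2: 220 + 60 = 280
  break 3: 220 + 60 = 280
  break 4: 170 + 90 + 40 = 300
  break 5: 160 + 50 + 40 = 250
  break 6: 160 = 160
Every load is within 300 s, so 6 commercial breaks suffice.

Yes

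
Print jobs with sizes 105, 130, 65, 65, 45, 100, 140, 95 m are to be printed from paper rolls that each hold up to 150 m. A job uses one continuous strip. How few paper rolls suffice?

6

Total = 140 + 130 + 105 + 100 + 95 + 65 + 65 + 45 = 745 m.
Lower bound: ⌈745/150⌉ = 5 paper rolls.
A packing using 6 paper rolls:
  roll 1: 140 = 140
  roll 2: 130 = 130
  roll 3: 105 + 45 = 150
  roll 4: 100 = 100
  roll 5: 95 = 95
  roll 6: 65 + 65 = 130
No arrangement into 5 paper rolls stays within capacity, so 6 is optimal.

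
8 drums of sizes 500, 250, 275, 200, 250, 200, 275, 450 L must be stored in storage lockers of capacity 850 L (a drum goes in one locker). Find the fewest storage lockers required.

Total = 500 + 450 + 275 + 275 + 250 + 250 + 200 + 200 = 2400 L.
Lower bound: ⌈2400/850⌉ = 3 storage lockers.
A packing using 3 storage lockers:
  locker 1: 500 + 275 = 775
  locker 2: 450 + 200 + 200 = 850
  locker 3: 275 + 250 + 250 = 775
This matches the lower bound, so 3 is optimal.

3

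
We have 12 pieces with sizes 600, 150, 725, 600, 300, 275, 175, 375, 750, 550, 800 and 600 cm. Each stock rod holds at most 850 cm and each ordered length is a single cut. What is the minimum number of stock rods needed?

Total = 800 + 750 + 725 + 600 + 600 + 600 + 550 + 375 + 300 + 275 + 175 + 150 = 5900 cm.
Lower bound: ⌈5900/850⌉ = 7 stock rods.
A packing using 8 stock rods:
  stock rod 1: 800 = 800
  stock rod 2: 750 = 750
  stock rod 3: 725 = 725
  stock rod 4: 600 + 175 = 775
  stock rod 5: 600 + 150 = 750
  stock rod 6: 600 = 600
  stock rod 7: 550 + 300 = 850
  stock rod 8: 375 + 275 = 650
No arrangement into 7 stock rods stays within capacity, so 8 is optimal.

8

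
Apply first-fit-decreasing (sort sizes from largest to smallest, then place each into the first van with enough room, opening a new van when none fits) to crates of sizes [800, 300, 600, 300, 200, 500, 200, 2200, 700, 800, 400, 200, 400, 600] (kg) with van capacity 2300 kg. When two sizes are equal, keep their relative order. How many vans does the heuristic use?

Sorted descending: 2200, 800, 800, 700, 600, 600, 500, 400, 400, 300, 300, 200, 200, 200.
  2200 → van 1 (new)  [load 2200/2300]
  800 → van 2 (new)  [load 800/2300]
  800 → van 2  [load 1600/2300]
  700 → van 2  [load 2300/2300]
  600 → van 3 (new)  [load 600/2300]
  600 → van 3  [load 1200/2300]
  500 → van 3  [load 1700/2300]
  400 → van 3  [load 2100/2300]
  400 → van 4 (new)  [load 400/2300]
  300 → van 4  [load 700/2300]
  300 → van 4  [load 1000/2300]
  200 → van 3  [load 2300/2300]
  200 → van 4  [load 1200/2300]
  200 → van 4  [load 1400/2300]
4 vans opened.

4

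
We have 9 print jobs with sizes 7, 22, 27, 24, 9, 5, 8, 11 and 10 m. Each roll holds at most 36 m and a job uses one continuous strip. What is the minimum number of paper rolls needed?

4

Total = 27 + 24 + 22 + 11 + 10 + 9 + 8 + 7 + 5 = 123 m.
Lower bound: ⌈123/36⌉ = 4 paper rolls.
A packing using 4 paper rolls:
  roll 1: 27 + 9 = 36
  roll 2: 24 + 11 = 35
  roll 3: 22 + 10 = 32
  roll 4: 8 + 7 + 5 = 20
This matches the lower bound, so 4 is optimal.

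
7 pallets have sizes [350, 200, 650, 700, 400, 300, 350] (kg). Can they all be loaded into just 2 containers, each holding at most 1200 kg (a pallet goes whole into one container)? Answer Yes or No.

No

Total = 2950 kg; ⌈2950/1200⌉ = 3.
At least 3 containers are required, but only 2 are allowed.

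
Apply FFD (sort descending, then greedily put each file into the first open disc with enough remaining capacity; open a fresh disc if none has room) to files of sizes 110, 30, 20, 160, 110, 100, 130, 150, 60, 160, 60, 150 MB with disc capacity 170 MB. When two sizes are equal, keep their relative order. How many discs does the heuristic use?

Sorted descending: 160, 160, 150, 150, 130, 110, 110, 100, 60, 60, 30, 20.
  160 → disc 1 (new)  [load 160/170]
  160 → disc 2 (new)  [load 160/170]
  150 → disc 3 (new)  [load 150/170]
  150 → disc 4 (new)  [load 150/170]
  130 → disc 5 (new)  [load 130/170]
  110 → disc 6 (new)  [load 110/170]
  110 → disc 7 (new)  [load 110/170]
  100 → disc 8 (new)  [load 100/170]
  60 → disc 6  [load 170/170]
  60 → disc 7  [load 170/170]
  30 → disc 5  [load 160/170]
  20 → disc 3  [load 170/170]
8 discs opened.

8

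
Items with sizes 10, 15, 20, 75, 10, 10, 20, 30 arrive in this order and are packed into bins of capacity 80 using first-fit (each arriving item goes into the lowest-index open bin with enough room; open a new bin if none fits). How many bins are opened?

  10 → bin 1 (new)  [load 10/80]
  15 → bin 1  [load 25/80]
  20 → bin 1  [load 45/80]
  75 → bin 2 (new)  [load 75/80]
  10 → bin 1  [load 55/80]
  10 → bin 1  [load 65/80]
  20 → bin 3 (new)  [load 20/80]
  30 → bin 3  [load 50/80]
3 bins opened.

3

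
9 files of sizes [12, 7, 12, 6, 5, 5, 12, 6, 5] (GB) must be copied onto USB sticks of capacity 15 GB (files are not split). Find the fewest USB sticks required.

6

Total = 12 + 12 + 12 + 7 + 6 + 6 + 5 + 5 + 5 = 70 GB.
Lower bound: ⌈70/15⌉ = 5 USB sticks.
A packing using 6 USB sticks:
  USB stick 1: 12 = 12
  USB stick 2: 12 = 12
  USB stick 3: 12 = 12
  USB stick 4: 7 + 6 = 13
  USB stick 5: 6 + 5 = 11
  USB stick 6: 5 + 5 = 10
No arrangement into 5 USB sticks stays within capacity, so 6 is optimal.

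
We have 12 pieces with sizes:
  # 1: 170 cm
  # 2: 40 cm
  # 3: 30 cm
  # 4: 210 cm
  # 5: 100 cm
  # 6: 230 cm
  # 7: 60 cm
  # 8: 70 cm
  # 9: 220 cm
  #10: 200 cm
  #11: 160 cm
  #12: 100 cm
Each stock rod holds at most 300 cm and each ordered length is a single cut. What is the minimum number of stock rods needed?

Total = 230 + 220 + 210 + 200 + 170 + 160 + 100 + 100 + 70 + 60 + 40 + 30 = 1590 cm.
Lower bound: ⌈1590/300⌉ = 6 stock rods.
A packing using 6 stock rods:
  stock rod 1: 230 + 70 = 300
  stock rod 2: 220 + 60 = 280
  stock rod 3: 210 + 40 + 30 = 280
  stock rod 4: 200 + 100 = 300
  stock rod 5: 170 + 100 = 270
  stock rod 6: 160 = 160
This matches the lower bound, so 6 is optimal.

6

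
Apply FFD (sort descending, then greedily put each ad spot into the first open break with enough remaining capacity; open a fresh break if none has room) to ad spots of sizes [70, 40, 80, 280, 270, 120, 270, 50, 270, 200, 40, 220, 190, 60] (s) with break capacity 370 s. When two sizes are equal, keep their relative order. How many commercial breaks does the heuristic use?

Sorted descending: 280, 270, 270, 270, 220, 200, 190, 120, 80, 70, 60, 50, 40, 40.
  280 → break 1 (new)  [load 280/370]
  270 → break 2 (new)  [load 270/370]
  270 → break 3 (new)  [load 270/370]
  270 → break 4 (new)  [load 270/370]
  220 → break 5 (new)  [load 220/370]
  200 → break 6 (new)  [load 200/370]
  190 → break 7 (new)  [load 190/370]
  120 → break 5  [load 340/370]
  80 → break 1  [load 360/370]
  70 → break 2  [load 340/370]
  60 → break 3  [load 330/370]
  50 → break 4  [load 320/370]
  40 → break 3  [load 370/370]
  40 → break 4  [load 360/370]
7 commercial breaks opened.

7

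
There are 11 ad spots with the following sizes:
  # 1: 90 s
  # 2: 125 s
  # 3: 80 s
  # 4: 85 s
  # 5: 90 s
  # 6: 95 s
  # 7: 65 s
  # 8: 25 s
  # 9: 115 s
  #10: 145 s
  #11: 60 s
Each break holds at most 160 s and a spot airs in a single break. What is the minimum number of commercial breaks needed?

Total = 145 + 125 + 115 + 95 + 90 + 90 + 85 + 80 + 65 + 60 + 25 = 975 s.
Lower bound: ⌈975/160⌉ = 7 commercial breaks.
A packing using 8 commercial breaks:
  break 1: 145 = 145
  break 2: 125 + 25 = 150
  break 3: 115 = 115
  break 4: 95 + 65 = 160
  break 5: 90 + 60 = 150
  break 6: 90 = 90
  break 7: 85 = 85
  break 8: 80 = 80
No arrangement into 7 commercial breaks stays within capacity, so 8 is optimal.

8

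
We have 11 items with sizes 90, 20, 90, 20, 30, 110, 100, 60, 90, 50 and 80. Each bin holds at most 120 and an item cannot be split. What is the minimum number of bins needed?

7

Total = 110 + 100 + 90 + 90 + 90 + 80 + 60 + 50 + 30 + 20 + 20 = 740.
Lower bound: ⌈740/120⌉ = 7 bins.
A packing using 7 bins:
  bin 1: 110 = 110
  bin 2: 100 + 20 = 120
  bin 3: 90 + 30 = 120
  bin 4: 90 + 20 = 110
  bin 5: 90 = 90
  bin 6: 80 = 80
  bin 7: 60 + 50 = 110
This matches the lower bound, so 7 is optimal.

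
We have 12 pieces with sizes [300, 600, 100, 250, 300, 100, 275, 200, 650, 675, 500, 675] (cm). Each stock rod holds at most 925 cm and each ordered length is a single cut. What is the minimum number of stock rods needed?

Total = 675 + 675 + 650 + 600 + 500 + 300 + 300 + 275 + 250 + 200 + 100 + 100 = 4625 cm.
Lower bound: ⌈4625/925⌉ = 5 stock rods.
A packing using 6 stock rods:
  stock rod 1: 675 + 250 = 925
  stock rod 2: 675 + 200 = 875
  stock rod 3: 650 + 275 = 925
  stock rod 4: 600 + 300 = 900
  stock rod 5: 500 + 300 + 100 = 900
  stock rod 6: 100 = 100
No arrangement into 5 stock rods stays within capacity, so 6 is optimal.

6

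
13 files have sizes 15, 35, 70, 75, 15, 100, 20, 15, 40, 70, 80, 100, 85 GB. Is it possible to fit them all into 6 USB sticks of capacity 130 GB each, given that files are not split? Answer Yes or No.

Total = 720 GB; ⌈720/130⌉ = 6.
7 files each exceed half the capacity and cannot share a USB stick, forcing at least 7 USB sticks.
At least 7 USB sticks are required, but only 6 are allowed.

No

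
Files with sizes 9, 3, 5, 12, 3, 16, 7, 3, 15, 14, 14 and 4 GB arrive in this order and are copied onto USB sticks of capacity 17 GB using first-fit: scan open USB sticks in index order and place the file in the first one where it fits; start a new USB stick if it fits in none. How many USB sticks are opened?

  9 → USB stick 1 (new)  [load 9/17]
  3 → USB stick 1  [load 12/17]
  5 → USB stick 1  [load 17/17]
  12 → USB stick 2 (new)  [load 12/17]
  3 → USB stick 2  [load 15/17]
  16 → USB stick 3 (new)  [load 16/17]
  7 → USB stick 4 (new)  [load 7/17]
  3 → USB stick 4  [load 10/17]
  15 → USB stick 5 (new)  [load 15/17]
  14 → USB stick 6 (new)  [load 14/17]
  14 → USB stick 7 (new)  [load 14/17]
  4 → USB stick 4  [load 14/17]
7 USB sticks opened.

7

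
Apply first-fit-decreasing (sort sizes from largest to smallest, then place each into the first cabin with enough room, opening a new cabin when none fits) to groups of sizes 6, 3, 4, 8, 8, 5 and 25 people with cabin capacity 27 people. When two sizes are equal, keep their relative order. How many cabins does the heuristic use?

3

Sorted descending: 25, 8, 8, 6, 5, 4, 3.
  25 → cabin 1 (new)  [load 25/27]
  8 → cabin 2 (new)  [load 8/27]
  8 → cabin 2  [load 16/27]
  6 → cabin 2  [load 22/27]
  5 → cabin 2  [load 27/27]
  4 → cabin 3 (new)  [load 4/27]
  3 → cabin 3  [load 7/27]
3 cabins opened.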